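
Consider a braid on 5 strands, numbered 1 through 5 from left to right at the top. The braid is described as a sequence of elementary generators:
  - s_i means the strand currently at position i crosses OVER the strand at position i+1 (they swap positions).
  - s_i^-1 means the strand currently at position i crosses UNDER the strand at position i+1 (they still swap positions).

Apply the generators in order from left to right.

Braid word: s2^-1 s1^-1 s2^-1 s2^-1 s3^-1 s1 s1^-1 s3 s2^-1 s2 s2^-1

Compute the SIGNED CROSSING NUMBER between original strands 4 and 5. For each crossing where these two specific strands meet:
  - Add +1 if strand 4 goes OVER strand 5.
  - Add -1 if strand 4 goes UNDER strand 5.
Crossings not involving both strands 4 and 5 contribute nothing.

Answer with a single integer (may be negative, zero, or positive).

Gen 1: crossing 2x3. Both 4&5? no. Sum: 0
Gen 2: crossing 1x3. Both 4&5? no. Sum: 0
Gen 3: crossing 1x2. Both 4&5? no. Sum: 0
Gen 4: crossing 2x1. Both 4&5? no. Sum: 0
Gen 5: crossing 2x4. Both 4&5? no. Sum: 0
Gen 6: crossing 3x1. Both 4&5? no. Sum: 0
Gen 7: crossing 1x3. Both 4&5? no. Sum: 0
Gen 8: crossing 4x2. Both 4&5? no. Sum: 0
Gen 9: crossing 1x2. Both 4&5? no. Sum: 0
Gen 10: crossing 2x1. Both 4&5? no. Sum: 0
Gen 11: crossing 1x2. Both 4&5? no. Sum: 0

Answer: 0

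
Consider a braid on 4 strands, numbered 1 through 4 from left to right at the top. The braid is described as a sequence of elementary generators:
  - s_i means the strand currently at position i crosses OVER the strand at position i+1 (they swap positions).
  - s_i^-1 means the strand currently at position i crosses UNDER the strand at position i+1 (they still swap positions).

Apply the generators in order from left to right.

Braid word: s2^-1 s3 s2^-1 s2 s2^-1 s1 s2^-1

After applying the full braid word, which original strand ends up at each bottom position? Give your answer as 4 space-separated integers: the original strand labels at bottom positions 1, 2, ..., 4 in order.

Gen 1 (s2^-1): strand 2 crosses under strand 3. Perm now: [1 3 2 4]
Gen 2 (s3): strand 2 crosses over strand 4. Perm now: [1 3 4 2]
Gen 3 (s2^-1): strand 3 crosses under strand 4. Perm now: [1 4 3 2]
Gen 4 (s2): strand 4 crosses over strand 3. Perm now: [1 3 4 2]
Gen 5 (s2^-1): strand 3 crosses under strand 4. Perm now: [1 4 3 2]
Gen 6 (s1): strand 1 crosses over strand 4. Perm now: [4 1 3 2]
Gen 7 (s2^-1): strand 1 crosses under strand 3. Perm now: [4 3 1 2]

Answer: 4 3 1 2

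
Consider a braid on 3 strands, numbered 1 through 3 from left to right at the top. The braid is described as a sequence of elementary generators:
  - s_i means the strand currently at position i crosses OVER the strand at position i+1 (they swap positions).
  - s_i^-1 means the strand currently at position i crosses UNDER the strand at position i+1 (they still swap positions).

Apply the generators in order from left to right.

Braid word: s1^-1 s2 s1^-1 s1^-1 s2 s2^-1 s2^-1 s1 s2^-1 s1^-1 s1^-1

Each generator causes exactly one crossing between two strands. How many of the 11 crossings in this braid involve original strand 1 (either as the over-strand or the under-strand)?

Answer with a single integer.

Answer: 8

Derivation:
Gen 1: crossing 1x2. Involves strand 1? yes. Count so far: 1
Gen 2: crossing 1x3. Involves strand 1? yes. Count so far: 2
Gen 3: crossing 2x3. Involves strand 1? no. Count so far: 2
Gen 4: crossing 3x2. Involves strand 1? no. Count so far: 2
Gen 5: crossing 3x1. Involves strand 1? yes. Count so far: 3
Gen 6: crossing 1x3. Involves strand 1? yes. Count so far: 4
Gen 7: crossing 3x1. Involves strand 1? yes. Count so far: 5
Gen 8: crossing 2x1. Involves strand 1? yes. Count so far: 6
Gen 9: crossing 2x3. Involves strand 1? no. Count so far: 6
Gen 10: crossing 1x3. Involves strand 1? yes. Count so far: 7
Gen 11: crossing 3x1. Involves strand 1? yes. Count so far: 8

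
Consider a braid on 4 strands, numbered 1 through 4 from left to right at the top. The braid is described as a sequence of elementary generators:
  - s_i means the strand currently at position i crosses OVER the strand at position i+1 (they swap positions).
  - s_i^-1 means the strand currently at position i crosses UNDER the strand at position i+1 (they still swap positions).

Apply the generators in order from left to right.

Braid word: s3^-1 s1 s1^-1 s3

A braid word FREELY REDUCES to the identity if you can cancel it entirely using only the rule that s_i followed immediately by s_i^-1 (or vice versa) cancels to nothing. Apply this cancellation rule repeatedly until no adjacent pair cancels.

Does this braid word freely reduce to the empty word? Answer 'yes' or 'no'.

Gen 1 (s3^-1): push. Stack: [s3^-1]
Gen 2 (s1): push. Stack: [s3^-1 s1]
Gen 3 (s1^-1): cancels prior s1. Stack: [s3^-1]
Gen 4 (s3): cancels prior s3^-1. Stack: []
Reduced word: (empty)

Answer: yes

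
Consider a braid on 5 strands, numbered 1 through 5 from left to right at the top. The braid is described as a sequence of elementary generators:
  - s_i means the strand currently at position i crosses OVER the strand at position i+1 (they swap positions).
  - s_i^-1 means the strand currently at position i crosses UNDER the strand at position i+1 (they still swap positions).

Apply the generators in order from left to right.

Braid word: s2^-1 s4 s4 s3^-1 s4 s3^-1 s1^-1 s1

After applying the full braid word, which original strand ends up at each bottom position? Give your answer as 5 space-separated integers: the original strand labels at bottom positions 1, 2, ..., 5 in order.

Gen 1 (s2^-1): strand 2 crosses under strand 3. Perm now: [1 3 2 4 5]
Gen 2 (s4): strand 4 crosses over strand 5. Perm now: [1 3 2 5 4]
Gen 3 (s4): strand 5 crosses over strand 4. Perm now: [1 3 2 4 5]
Gen 4 (s3^-1): strand 2 crosses under strand 4. Perm now: [1 3 4 2 5]
Gen 5 (s4): strand 2 crosses over strand 5. Perm now: [1 3 4 5 2]
Gen 6 (s3^-1): strand 4 crosses under strand 5. Perm now: [1 3 5 4 2]
Gen 7 (s1^-1): strand 1 crosses under strand 3. Perm now: [3 1 5 4 2]
Gen 8 (s1): strand 3 crosses over strand 1. Perm now: [1 3 5 4 2]

Answer: 1 3 5 4 2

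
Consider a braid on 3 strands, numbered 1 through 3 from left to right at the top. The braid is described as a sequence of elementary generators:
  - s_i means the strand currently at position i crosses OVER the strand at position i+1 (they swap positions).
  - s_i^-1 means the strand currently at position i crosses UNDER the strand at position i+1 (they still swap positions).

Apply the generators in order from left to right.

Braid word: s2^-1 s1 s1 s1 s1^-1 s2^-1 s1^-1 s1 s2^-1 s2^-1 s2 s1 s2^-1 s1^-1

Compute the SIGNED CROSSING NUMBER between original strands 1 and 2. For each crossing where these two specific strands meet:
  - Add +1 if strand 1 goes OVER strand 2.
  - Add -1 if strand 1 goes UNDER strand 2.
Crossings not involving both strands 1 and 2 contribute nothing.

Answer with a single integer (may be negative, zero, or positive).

Answer: -3

Derivation:
Gen 1: crossing 2x3. Both 1&2? no. Sum: 0
Gen 2: crossing 1x3. Both 1&2? no. Sum: 0
Gen 3: crossing 3x1. Both 1&2? no. Sum: 0
Gen 4: crossing 1x3. Both 1&2? no. Sum: 0
Gen 5: crossing 3x1. Both 1&2? no. Sum: 0
Gen 6: crossing 3x2. Both 1&2? no. Sum: 0
Gen 7: 1 under 2. Both 1&2? yes. Contrib: -1. Sum: -1
Gen 8: 2 over 1. Both 1&2? yes. Contrib: -1. Sum: -2
Gen 9: crossing 2x3. Both 1&2? no. Sum: -2
Gen 10: crossing 3x2. Both 1&2? no. Sum: -2
Gen 11: crossing 2x3. Both 1&2? no. Sum: -2
Gen 12: crossing 1x3. Both 1&2? no. Sum: -2
Gen 13: 1 under 2. Both 1&2? yes. Contrib: -1. Sum: -3
Gen 14: crossing 3x2. Both 1&2? no. Sum: -3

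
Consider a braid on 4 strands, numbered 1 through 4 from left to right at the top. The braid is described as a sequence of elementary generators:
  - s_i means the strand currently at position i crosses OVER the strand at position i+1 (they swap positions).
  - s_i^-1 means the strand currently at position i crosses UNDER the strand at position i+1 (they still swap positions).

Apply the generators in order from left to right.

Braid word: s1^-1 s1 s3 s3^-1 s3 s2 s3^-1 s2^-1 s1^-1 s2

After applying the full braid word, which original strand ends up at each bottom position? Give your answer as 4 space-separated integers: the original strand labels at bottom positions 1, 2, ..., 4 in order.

Gen 1 (s1^-1): strand 1 crosses under strand 2. Perm now: [2 1 3 4]
Gen 2 (s1): strand 2 crosses over strand 1. Perm now: [1 2 3 4]
Gen 3 (s3): strand 3 crosses over strand 4. Perm now: [1 2 4 3]
Gen 4 (s3^-1): strand 4 crosses under strand 3. Perm now: [1 2 3 4]
Gen 5 (s3): strand 3 crosses over strand 4. Perm now: [1 2 4 3]
Gen 6 (s2): strand 2 crosses over strand 4. Perm now: [1 4 2 3]
Gen 7 (s3^-1): strand 2 crosses under strand 3. Perm now: [1 4 3 2]
Gen 8 (s2^-1): strand 4 crosses under strand 3. Perm now: [1 3 4 2]
Gen 9 (s1^-1): strand 1 crosses under strand 3. Perm now: [3 1 4 2]
Gen 10 (s2): strand 1 crosses over strand 4. Perm now: [3 4 1 2]

Answer: 3 4 1 2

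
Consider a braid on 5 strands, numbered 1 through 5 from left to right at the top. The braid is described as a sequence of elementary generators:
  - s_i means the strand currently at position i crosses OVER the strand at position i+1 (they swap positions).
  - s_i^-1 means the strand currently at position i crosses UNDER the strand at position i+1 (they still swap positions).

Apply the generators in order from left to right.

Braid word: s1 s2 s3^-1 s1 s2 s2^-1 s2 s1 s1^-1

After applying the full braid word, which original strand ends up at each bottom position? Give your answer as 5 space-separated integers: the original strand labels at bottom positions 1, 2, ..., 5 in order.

Gen 1 (s1): strand 1 crosses over strand 2. Perm now: [2 1 3 4 5]
Gen 2 (s2): strand 1 crosses over strand 3. Perm now: [2 3 1 4 5]
Gen 3 (s3^-1): strand 1 crosses under strand 4. Perm now: [2 3 4 1 5]
Gen 4 (s1): strand 2 crosses over strand 3. Perm now: [3 2 4 1 5]
Gen 5 (s2): strand 2 crosses over strand 4. Perm now: [3 4 2 1 5]
Gen 6 (s2^-1): strand 4 crosses under strand 2. Perm now: [3 2 4 1 5]
Gen 7 (s2): strand 2 crosses over strand 4. Perm now: [3 4 2 1 5]
Gen 8 (s1): strand 3 crosses over strand 4. Perm now: [4 3 2 1 5]
Gen 9 (s1^-1): strand 4 crosses under strand 3. Perm now: [3 4 2 1 5]

Answer: 3 4 2 1 5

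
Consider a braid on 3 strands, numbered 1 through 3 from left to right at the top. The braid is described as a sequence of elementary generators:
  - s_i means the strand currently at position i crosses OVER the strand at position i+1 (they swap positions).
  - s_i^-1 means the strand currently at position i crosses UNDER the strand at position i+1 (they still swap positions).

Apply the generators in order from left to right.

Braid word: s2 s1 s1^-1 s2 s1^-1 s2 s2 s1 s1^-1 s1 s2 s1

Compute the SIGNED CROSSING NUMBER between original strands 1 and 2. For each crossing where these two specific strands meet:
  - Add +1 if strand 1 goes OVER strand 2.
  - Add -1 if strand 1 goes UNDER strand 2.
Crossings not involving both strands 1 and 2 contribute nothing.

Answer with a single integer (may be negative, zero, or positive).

Gen 1: crossing 2x3. Both 1&2? no. Sum: 0
Gen 2: crossing 1x3. Both 1&2? no. Sum: 0
Gen 3: crossing 3x1. Both 1&2? no. Sum: 0
Gen 4: crossing 3x2. Both 1&2? no. Sum: 0
Gen 5: 1 under 2. Both 1&2? yes. Contrib: -1. Sum: -1
Gen 6: crossing 1x3. Both 1&2? no. Sum: -1
Gen 7: crossing 3x1. Both 1&2? no. Sum: -1
Gen 8: 2 over 1. Both 1&2? yes. Contrib: -1. Sum: -2
Gen 9: 1 under 2. Both 1&2? yes. Contrib: -1. Sum: -3
Gen 10: 2 over 1. Both 1&2? yes. Contrib: -1. Sum: -4
Gen 11: crossing 2x3. Both 1&2? no. Sum: -4
Gen 12: crossing 1x3. Both 1&2? no. Sum: -4

Answer: -4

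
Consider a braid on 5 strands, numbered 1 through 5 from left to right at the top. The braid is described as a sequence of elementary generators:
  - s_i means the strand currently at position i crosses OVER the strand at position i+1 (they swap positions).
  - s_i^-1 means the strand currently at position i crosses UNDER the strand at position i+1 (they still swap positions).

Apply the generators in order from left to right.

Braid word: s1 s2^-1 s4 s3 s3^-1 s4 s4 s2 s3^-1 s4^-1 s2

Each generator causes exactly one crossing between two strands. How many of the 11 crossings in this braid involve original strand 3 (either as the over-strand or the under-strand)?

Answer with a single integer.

Gen 1: crossing 1x2. Involves strand 3? no. Count so far: 0
Gen 2: crossing 1x3. Involves strand 3? yes. Count so far: 1
Gen 3: crossing 4x5. Involves strand 3? no. Count so far: 1
Gen 4: crossing 1x5. Involves strand 3? no. Count so far: 1
Gen 5: crossing 5x1. Involves strand 3? no. Count so far: 1
Gen 6: crossing 5x4. Involves strand 3? no. Count so far: 1
Gen 7: crossing 4x5. Involves strand 3? no. Count so far: 1
Gen 8: crossing 3x1. Involves strand 3? yes. Count so far: 2
Gen 9: crossing 3x5. Involves strand 3? yes. Count so far: 3
Gen 10: crossing 3x4. Involves strand 3? yes. Count so far: 4
Gen 11: crossing 1x5. Involves strand 3? no. Count so far: 4

Answer: 4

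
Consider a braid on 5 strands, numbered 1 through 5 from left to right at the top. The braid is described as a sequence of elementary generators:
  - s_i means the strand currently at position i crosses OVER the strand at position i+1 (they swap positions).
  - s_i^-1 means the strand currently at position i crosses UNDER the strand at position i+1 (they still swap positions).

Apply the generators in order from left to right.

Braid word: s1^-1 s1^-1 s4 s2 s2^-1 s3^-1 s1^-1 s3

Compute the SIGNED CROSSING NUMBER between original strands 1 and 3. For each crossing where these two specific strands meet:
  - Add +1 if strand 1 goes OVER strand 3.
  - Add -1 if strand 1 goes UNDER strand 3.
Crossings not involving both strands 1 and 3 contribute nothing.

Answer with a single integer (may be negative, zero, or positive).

Answer: 0

Derivation:
Gen 1: crossing 1x2. Both 1&3? no. Sum: 0
Gen 2: crossing 2x1. Both 1&3? no. Sum: 0
Gen 3: crossing 4x5. Both 1&3? no. Sum: 0
Gen 4: crossing 2x3. Both 1&3? no. Sum: 0
Gen 5: crossing 3x2. Both 1&3? no. Sum: 0
Gen 6: crossing 3x5. Both 1&3? no. Sum: 0
Gen 7: crossing 1x2. Both 1&3? no. Sum: 0
Gen 8: crossing 5x3. Both 1&3? no. Sum: 0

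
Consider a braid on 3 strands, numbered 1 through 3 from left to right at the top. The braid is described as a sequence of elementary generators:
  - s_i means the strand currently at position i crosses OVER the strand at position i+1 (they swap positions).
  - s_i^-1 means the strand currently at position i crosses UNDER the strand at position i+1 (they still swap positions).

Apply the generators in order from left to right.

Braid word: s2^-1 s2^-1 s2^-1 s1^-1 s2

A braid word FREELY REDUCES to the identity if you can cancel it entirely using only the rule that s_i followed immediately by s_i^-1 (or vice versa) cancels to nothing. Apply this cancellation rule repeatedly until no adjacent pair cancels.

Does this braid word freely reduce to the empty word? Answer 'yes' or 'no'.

Gen 1 (s2^-1): push. Stack: [s2^-1]
Gen 2 (s2^-1): push. Stack: [s2^-1 s2^-1]
Gen 3 (s2^-1): push. Stack: [s2^-1 s2^-1 s2^-1]
Gen 4 (s1^-1): push. Stack: [s2^-1 s2^-1 s2^-1 s1^-1]
Gen 5 (s2): push. Stack: [s2^-1 s2^-1 s2^-1 s1^-1 s2]
Reduced word: s2^-1 s2^-1 s2^-1 s1^-1 s2

Answer: no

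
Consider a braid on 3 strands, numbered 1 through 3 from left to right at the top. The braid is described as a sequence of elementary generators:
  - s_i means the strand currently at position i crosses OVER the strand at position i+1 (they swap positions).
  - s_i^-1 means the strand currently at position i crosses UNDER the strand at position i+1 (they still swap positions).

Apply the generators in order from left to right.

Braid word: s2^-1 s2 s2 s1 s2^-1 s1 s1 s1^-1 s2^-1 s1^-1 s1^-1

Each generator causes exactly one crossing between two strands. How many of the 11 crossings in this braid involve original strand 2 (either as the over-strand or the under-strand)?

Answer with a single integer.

Answer: 9

Derivation:
Gen 1: crossing 2x3. Involves strand 2? yes. Count so far: 1
Gen 2: crossing 3x2. Involves strand 2? yes. Count so far: 2
Gen 3: crossing 2x3. Involves strand 2? yes. Count so far: 3
Gen 4: crossing 1x3. Involves strand 2? no. Count so far: 3
Gen 5: crossing 1x2. Involves strand 2? yes. Count so far: 4
Gen 6: crossing 3x2. Involves strand 2? yes. Count so far: 5
Gen 7: crossing 2x3. Involves strand 2? yes. Count so far: 6
Gen 8: crossing 3x2. Involves strand 2? yes. Count so far: 7
Gen 9: crossing 3x1. Involves strand 2? no. Count so far: 7
Gen 10: crossing 2x1. Involves strand 2? yes. Count so far: 8
Gen 11: crossing 1x2. Involves strand 2? yes. Count so far: 9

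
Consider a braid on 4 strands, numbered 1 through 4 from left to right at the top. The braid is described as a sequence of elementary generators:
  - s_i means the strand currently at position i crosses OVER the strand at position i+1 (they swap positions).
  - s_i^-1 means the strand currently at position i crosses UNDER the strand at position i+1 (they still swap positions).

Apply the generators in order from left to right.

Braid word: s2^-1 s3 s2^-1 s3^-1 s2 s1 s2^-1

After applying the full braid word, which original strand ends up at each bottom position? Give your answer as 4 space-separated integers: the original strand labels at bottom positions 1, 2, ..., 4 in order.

Gen 1 (s2^-1): strand 2 crosses under strand 3. Perm now: [1 3 2 4]
Gen 2 (s3): strand 2 crosses over strand 4. Perm now: [1 3 4 2]
Gen 3 (s2^-1): strand 3 crosses under strand 4. Perm now: [1 4 3 2]
Gen 4 (s3^-1): strand 3 crosses under strand 2. Perm now: [1 4 2 3]
Gen 5 (s2): strand 4 crosses over strand 2. Perm now: [1 2 4 3]
Gen 6 (s1): strand 1 crosses over strand 2. Perm now: [2 1 4 3]
Gen 7 (s2^-1): strand 1 crosses under strand 4. Perm now: [2 4 1 3]

Answer: 2 4 1 3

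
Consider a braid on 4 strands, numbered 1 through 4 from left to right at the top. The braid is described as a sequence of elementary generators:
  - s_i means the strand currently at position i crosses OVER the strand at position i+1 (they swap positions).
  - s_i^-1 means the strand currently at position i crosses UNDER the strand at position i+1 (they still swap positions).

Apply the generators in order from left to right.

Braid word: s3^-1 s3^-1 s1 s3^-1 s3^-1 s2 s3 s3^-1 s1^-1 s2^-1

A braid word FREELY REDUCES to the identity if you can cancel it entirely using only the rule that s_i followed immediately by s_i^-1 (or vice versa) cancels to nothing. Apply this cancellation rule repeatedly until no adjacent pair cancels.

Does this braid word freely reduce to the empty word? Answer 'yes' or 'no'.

Answer: no

Derivation:
Gen 1 (s3^-1): push. Stack: [s3^-1]
Gen 2 (s3^-1): push. Stack: [s3^-1 s3^-1]
Gen 3 (s1): push. Stack: [s3^-1 s3^-1 s1]
Gen 4 (s3^-1): push. Stack: [s3^-1 s3^-1 s1 s3^-1]
Gen 5 (s3^-1): push. Stack: [s3^-1 s3^-1 s1 s3^-1 s3^-1]
Gen 6 (s2): push. Stack: [s3^-1 s3^-1 s1 s3^-1 s3^-1 s2]
Gen 7 (s3): push. Stack: [s3^-1 s3^-1 s1 s3^-1 s3^-1 s2 s3]
Gen 8 (s3^-1): cancels prior s3. Stack: [s3^-1 s3^-1 s1 s3^-1 s3^-1 s2]
Gen 9 (s1^-1): push. Stack: [s3^-1 s3^-1 s1 s3^-1 s3^-1 s2 s1^-1]
Gen 10 (s2^-1): push. Stack: [s3^-1 s3^-1 s1 s3^-1 s3^-1 s2 s1^-1 s2^-1]
Reduced word: s3^-1 s3^-1 s1 s3^-1 s3^-1 s2 s1^-1 s2^-1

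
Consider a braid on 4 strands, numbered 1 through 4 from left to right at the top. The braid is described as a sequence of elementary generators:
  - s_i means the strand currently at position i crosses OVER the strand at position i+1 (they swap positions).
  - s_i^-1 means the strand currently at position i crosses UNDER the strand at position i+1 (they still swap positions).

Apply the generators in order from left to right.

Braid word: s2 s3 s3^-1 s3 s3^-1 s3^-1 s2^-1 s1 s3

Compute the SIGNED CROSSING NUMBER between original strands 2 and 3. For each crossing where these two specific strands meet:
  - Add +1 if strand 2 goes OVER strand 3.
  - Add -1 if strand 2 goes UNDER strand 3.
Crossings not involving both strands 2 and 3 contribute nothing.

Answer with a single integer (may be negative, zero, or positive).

Answer: 0

Derivation:
Gen 1: 2 over 3. Both 2&3? yes. Contrib: +1. Sum: 1
Gen 2: crossing 2x4. Both 2&3? no. Sum: 1
Gen 3: crossing 4x2. Both 2&3? no. Sum: 1
Gen 4: crossing 2x4. Both 2&3? no. Sum: 1
Gen 5: crossing 4x2. Both 2&3? no. Sum: 1
Gen 6: crossing 2x4. Both 2&3? no. Sum: 1
Gen 7: crossing 3x4. Both 2&3? no. Sum: 1
Gen 8: crossing 1x4. Both 2&3? no. Sum: 1
Gen 9: 3 over 2. Both 2&3? yes. Contrib: -1. Sum: 0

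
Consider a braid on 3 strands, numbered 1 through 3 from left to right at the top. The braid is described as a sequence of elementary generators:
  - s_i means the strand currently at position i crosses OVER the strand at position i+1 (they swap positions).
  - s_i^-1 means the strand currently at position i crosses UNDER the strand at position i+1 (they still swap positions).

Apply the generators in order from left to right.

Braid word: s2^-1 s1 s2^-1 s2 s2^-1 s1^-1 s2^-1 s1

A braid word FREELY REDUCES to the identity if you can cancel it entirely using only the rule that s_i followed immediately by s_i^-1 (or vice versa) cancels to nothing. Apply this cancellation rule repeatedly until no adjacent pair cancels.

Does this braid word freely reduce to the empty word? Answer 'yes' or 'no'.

Gen 1 (s2^-1): push. Stack: [s2^-1]
Gen 2 (s1): push. Stack: [s2^-1 s1]
Gen 3 (s2^-1): push. Stack: [s2^-1 s1 s2^-1]
Gen 4 (s2): cancels prior s2^-1. Stack: [s2^-1 s1]
Gen 5 (s2^-1): push. Stack: [s2^-1 s1 s2^-1]
Gen 6 (s1^-1): push. Stack: [s2^-1 s1 s2^-1 s1^-1]
Gen 7 (s2^-1): push. Stack: [s2^-1 s1 s2^-1 s1^-1 s2^-1]
Gen 8 (s1): push. Stack: [s2^-1 s1 s2^-1 s1^-1 s2^-1 s1]
Reduced word: s2^-1 s1 s2^-1 s1^-1 s2^-1 s1

Answer: no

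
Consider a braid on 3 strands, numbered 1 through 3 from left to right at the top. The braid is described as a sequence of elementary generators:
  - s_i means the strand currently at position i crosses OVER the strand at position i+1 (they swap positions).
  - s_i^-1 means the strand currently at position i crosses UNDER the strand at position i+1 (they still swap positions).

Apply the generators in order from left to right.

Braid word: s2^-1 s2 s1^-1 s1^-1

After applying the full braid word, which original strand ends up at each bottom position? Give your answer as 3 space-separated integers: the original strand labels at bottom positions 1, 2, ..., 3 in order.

Gen 1 (s2^-1): strand 2 crosses under strand 3. Perm now: [1 3 2]
Gen 2 (s2): strand 3 crosses over strand 2. Perm now: [1 2 3]
Gen 3 (s1^-1): strand 1 crosses under strand 2. Perm now: [2 1 3]
Gen 4 (s1^-1): strand 2 crosses under strand 1. Perm now: [1 2 3]

Answer: 1 2 3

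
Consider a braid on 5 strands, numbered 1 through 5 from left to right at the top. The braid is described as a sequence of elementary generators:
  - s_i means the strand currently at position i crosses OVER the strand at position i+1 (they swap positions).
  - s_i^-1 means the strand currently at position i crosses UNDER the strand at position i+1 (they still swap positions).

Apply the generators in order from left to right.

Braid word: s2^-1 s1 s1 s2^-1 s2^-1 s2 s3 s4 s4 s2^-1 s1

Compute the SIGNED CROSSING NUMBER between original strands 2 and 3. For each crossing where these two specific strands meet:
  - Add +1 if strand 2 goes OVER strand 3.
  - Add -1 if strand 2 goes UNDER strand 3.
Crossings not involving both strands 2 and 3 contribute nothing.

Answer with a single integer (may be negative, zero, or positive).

Answer: -2

Derivation:
Gen 1: 2 under 3. Both 2&3? yes. Contrib: -1. Sum: -1
Gen 2: crossing 1x3. Both 2&3? no. Sum: -1
Gen 3: crossing 3x1. Both 2&3? no. Sum: -1
Gen 4: 3 under 2. Both 2&3? yes. Contrib: +1. Sum: 0
Gen 5: 2 under 3. Both 2&3? yes. Contrib: -1. Sum: -1
Gen 6: 3 over 2. Both 2&3? yes. Contrib: -1. Sum: -2
Gen 7: crossing 3x4. Both 2&3? no. Sum: -2
Gen 8: crossing 3x5. Both 2&3? no. Sum: -2
Gen 9: crossing 5x3. Both 2&3? no. Sum: -2
Gen 10: crossing 2x4. Both 2&3? no. Sum: -2
Gen 11: crossing 1x4. Both 2&3? no. Sum: -2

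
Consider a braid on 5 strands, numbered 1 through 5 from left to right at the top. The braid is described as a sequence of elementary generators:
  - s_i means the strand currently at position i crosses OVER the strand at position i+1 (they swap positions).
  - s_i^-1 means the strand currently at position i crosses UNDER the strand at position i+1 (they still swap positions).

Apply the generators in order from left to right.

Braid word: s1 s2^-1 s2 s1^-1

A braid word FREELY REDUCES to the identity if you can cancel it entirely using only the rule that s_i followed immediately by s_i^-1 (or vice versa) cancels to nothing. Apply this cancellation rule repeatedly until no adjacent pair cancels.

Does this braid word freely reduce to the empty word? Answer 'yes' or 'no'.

Gen 1 (s1): push. Stack: [s1]
Gen 2 (s2^-1): push. Stack: [s1 s2^-1]
Gen 3 (s2): cancels prior s2^-1. Stack: [s1]
Gen 4 (s1^-1): cancels prior s1. Stack: []
Reduced word: (empty)

Answer: yes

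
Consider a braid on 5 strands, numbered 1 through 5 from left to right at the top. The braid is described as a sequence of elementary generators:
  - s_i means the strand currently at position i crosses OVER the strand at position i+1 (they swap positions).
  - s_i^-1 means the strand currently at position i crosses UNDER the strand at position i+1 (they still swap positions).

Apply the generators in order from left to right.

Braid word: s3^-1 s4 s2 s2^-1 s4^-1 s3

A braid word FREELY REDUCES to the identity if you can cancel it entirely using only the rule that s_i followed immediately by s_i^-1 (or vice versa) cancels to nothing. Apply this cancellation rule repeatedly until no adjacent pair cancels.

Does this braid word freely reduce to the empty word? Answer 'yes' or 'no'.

Answer: yes

Derivation:
Gen 1 (s3^-1): push. Stack: [s3^-1]
Gen 2 (s4): push. Stack: [s3^-1 s4]
Gen 3 (s2): push. Stack: [s3^-1 s4 s2]
Gen 4 (s2^-1): cancels prior s2. Stack: [s3^-1 s4]
Gen 5 (s4^-1): cancels prior s4. Stack: [s3^-1]
Gen 6 (s3): cancels prior s3^-1. Stack: []
Reduced word: (empty)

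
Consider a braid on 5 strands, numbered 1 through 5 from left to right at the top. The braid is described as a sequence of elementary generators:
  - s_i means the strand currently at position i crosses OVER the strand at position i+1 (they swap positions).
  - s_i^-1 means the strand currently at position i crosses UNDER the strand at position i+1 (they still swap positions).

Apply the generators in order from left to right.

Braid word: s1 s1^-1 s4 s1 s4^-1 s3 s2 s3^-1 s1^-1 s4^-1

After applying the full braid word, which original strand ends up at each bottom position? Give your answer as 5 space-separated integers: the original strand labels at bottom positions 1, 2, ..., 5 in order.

Gen 1 (s1): strand 1 crosses over strand 2. Perm now: [2 1 3 4 5]
Gen 2 (s1^-1): strand 2 crosses under strand 1. Perm now: [1 2 3 4 5]
Gen 3 (s4): strand 4 crosses over strand 5. Perm now: [1 2 3 5 4]
Gen 4 (s1): strand 1 crosses over strand 2. Perm now: [2 1 3 5 4]
Gen 5 (s4^-1): strand 5 crosses under strand 4. Perm now: [2 1 3 4 5]
Gen 6 (s3): strand 3 crosses over strand 4. Perm now: [2 1 4 3 5]
Gen 7 (s2): strand 1 crosses over strand 4. Perm now: [2 4 1 3 5]
Gen 8 (s3^-1): strand 1 crosses under strand 3. Perm now: [2 4 3 1 5]
Gen 9 (s1^-1): strand 2 crosses under strand 4. Perm now: [4 2 3 1 5]
Gen 10 (s4^-1): strand 1 crosses under strand 5. Perm now: [4 2 3 5 1]

Answer: 4 2 3 5 1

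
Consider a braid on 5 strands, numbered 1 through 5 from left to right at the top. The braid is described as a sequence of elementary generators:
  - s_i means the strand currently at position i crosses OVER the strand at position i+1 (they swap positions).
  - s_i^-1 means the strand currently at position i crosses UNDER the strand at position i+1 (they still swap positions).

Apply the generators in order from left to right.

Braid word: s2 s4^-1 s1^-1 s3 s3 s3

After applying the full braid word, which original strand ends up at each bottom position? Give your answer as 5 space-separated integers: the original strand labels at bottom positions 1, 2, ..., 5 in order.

Answer: 3 1 5 2 4

Derivation:
Gen 1 (s2): strand 2 crosses over strand 3. Perm now: [1 3 2 4 5]
Gen 2 (s4^-1): strand 4 crosses under strand 5. Perm now: [1 3 2 5 4]
Gen 3 (s1^-1): strand 1 crosses under strand 3. Perm now: [3 1 2 5 4]
Gen 4 (s3): strand 2 crosses over strand 5. Perm now: [3 1 5 2 4]
Gen 5 (s3): strand 5 crosses over strand 2. Perm now: [3 1 2 5 4]
Gen 6 (s3): strand 2 crosses over strand 5. Perm now: [3 1 5 2 4]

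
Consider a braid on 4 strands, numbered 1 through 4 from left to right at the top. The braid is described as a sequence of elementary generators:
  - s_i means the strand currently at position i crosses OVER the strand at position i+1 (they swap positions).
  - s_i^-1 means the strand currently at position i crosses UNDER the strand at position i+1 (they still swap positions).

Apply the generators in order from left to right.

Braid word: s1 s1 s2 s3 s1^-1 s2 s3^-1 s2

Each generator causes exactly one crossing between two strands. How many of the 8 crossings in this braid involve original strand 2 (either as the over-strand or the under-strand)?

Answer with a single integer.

Gen 1: crossing 1x2. Involves strand 2? yes. Count so far: 1
Gen 2: crossing 2x1. Involves strand 2? yes. Count so far: 2
Gen 3: crossing 2x3. Involves strand 2? yes. Count so far: 3
Gen 4: crossing 2x4. Involves strand 2? yes. Count so far: 4
Gen 5: crossing 1x3. Involves strand 2? no. Count so far: 4
Gen 6: crossing 1x4. Involves strand 2? no. Count so far: 4
Gen 7: crossing 1x2. Involves strand 2? yes. Count so far: 5
Gen 8: crossing 4x2. Involves strand 2? yes. Count so far: 6

Answer: 6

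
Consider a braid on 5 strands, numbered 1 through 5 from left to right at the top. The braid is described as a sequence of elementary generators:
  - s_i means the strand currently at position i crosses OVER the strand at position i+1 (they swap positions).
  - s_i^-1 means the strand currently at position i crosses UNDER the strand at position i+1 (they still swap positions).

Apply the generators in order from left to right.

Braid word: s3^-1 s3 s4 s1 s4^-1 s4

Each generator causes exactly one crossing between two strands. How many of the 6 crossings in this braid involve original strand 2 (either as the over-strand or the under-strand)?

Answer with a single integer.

Answer: 1

Derivation:
Gen 1: crossing 3x4. Involves strand 2? no. Count so far: 0
Gen 2: crossing 4x3. Involves strand 2? no. Count so far: 0
Gen 3: crossing 4x5. Involves strand 2? no. Count so far: 0
Gen 4: crossing 1x2. Involves strand 2? yes. Count so far: 1
Gen 5: crossing 5x4. Involves strand 2? no. Count so far: 1
Gen 6: crossing 4x5. Involves strand 2? no. Count so far: 1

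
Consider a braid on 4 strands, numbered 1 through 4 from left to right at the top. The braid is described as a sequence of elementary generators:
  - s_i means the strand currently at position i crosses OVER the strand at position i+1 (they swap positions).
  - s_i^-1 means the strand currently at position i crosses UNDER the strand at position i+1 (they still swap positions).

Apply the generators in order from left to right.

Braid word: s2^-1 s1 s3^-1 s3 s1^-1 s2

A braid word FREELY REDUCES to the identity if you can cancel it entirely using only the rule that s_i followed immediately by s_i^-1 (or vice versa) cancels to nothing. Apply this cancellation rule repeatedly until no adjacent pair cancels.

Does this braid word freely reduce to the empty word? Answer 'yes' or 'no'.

Answer: yes

Derivation:
Gen 1 (s2^-1): push. Stack: [s2^-1]
Gen 2 (s1): push. Stack: [s2^-1 s1]
Gen 3 (s3^-1): push. Stack: [s2^-1 s1 s3^-1]
Gen 4 (s3): cancels prior s3^-1. Stack: [s2^-1 s1]
Gen 5 (s1^-1): cancels prior s1. Stack: [s2^-1]
Gen 6 (s2): cancels prior s2^-1. Stack: []
Reduced word: (empty)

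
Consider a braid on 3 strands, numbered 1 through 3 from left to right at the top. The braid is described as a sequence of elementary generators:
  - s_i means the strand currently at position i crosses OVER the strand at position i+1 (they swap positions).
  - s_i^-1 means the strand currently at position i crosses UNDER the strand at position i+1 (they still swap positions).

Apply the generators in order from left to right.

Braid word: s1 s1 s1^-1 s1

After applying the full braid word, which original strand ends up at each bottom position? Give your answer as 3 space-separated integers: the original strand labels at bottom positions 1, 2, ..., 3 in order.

Answer: 1 2 3

Derivation:
Gen 1 (s1): strand 1 crosses over strand 2. Perm now: [2 1 3]
Gen 2 (s1): strand 2 crosses over strand 1. Perm now: [1 2 3]
Gen 3 (s1^-1): strand 1 crosses under strand 2. Perm now: [2 1 3]
Gen 4 (s1): strand 2 crosses over strand 1. Perm now: [1 2 3]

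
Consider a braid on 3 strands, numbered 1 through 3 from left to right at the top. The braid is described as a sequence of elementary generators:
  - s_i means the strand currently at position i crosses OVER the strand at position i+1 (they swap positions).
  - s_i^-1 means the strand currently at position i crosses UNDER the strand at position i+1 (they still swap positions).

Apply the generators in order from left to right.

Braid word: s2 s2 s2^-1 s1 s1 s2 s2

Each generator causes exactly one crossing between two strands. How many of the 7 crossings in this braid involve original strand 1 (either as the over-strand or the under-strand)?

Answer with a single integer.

Gen 1: crossing 2x3. Involves strand 1? no. Count so far: 0
Gen 2: crossing 3x2. Involves strand 1? no. Count so far: 0
Gen 3: crossing 2x3. Involves strand 1? no. Count so far: 0
Gen 4: crossing 1x3. Involves strand 1? yes. Count so far: 1
Gen 5: crossing 3x1. Involves strand 1? yes. Count so far: 2
Gen 6: crossing 3x2. Involves strand 1? no. Count so far: 2
Gen 7: crossing 2x3. Involves strand 1? no. Count so far: 2

Answer: 2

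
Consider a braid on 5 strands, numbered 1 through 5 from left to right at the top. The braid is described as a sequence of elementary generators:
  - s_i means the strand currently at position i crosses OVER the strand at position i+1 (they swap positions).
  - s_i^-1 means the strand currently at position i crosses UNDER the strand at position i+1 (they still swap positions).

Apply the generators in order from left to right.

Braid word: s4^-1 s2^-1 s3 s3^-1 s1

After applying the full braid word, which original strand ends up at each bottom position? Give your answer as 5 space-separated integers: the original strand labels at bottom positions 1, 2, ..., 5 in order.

Answer: 3 1 2 5 4

Derivation:
Gen 1 (s4^-1): strand 4 crosses under strand 5. Perm now: [1 2 3 5 4]
Gen 2 (s2^-1): strand 2 crosses under strand 3. Perm now: [1 3 2 5 4]
Gen 3 (s3): strand 2 crosses over strand 5. Perm now: [1 3 5 2 4]
Gen 4 (s3^-1): strand 5 crosses under strand 2. Perm now: [1 3 2 5 4]
Gen 5 (s1): strand 1 crosses over strand 3. Perm now: [3 1 2 5 4]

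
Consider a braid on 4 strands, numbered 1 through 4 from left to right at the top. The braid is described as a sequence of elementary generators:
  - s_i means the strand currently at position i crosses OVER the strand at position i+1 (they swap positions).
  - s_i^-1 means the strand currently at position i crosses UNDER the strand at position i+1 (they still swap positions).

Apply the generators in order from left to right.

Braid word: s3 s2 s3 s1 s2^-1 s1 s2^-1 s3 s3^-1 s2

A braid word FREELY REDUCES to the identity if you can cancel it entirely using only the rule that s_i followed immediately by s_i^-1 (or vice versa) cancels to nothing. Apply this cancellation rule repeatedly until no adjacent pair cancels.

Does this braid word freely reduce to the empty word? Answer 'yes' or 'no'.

Answer: no

Derivation:
Gen 1 (s3): push. Stack: [s3]
Gen 2 (s2): push. Stack: [s3 s2]
Gen 3 (s3): push. Stack: [s3 s2 s3]
Gen 4 (s1): push. Stack: [s3 s2 s3 s1]
Gen 5 (s2^-1): push. Stack: [s3 s2 s3 s1 s2^-1]
Gen 6 (s1): push. Stack: [s3 s2 s3 s1 s2^-1 s1]
Gen 7 (s2^-1): push. Stack: [s3 s2 s3 s1 s2^-1 s1 s2^-1]
Gen 8 (s3): push. Stack: [s3 s2 s3 s1 s2^-1 s1 s2^-1 s3]
Gen 9 (s3^-1): cancels prior s3. Stack: [s3 s2 s3 s1 s2^-1 s1 s2^-1]
Gen 10 (s2): cancels prior s2^-1. Stack: [s3 s2 s3 s1 s2^-1 s1]
Reduced word: s3 s2 s3 s1 s2^-1 s1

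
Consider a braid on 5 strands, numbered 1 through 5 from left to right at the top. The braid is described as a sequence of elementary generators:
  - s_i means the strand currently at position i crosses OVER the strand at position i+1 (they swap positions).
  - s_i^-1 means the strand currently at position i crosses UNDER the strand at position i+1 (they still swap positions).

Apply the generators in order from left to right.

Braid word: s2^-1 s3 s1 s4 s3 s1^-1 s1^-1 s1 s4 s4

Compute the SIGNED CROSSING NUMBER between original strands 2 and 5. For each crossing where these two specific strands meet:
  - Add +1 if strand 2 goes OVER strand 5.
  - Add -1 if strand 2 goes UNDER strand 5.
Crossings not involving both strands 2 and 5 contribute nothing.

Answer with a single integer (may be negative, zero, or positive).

Answer: 1

Derivation:
Gen 1: crossing 2x3. Both 2&5? no. Sum: 0
Gen 2: crossing 2x4. Both 2&5? no. Sum: 0
Gen 3: crossing 1x3. Both 2&5? no. Sum: 0
Gen 4: 2 over 5. Both 2&5? yes. Contrib: +1. Sum: 1
Gen 5: crossing 4x5. Both 2&5? no. Sum: 1
Gen 6: crossing 3x1. Both 2&5? no. Sum: 1
Gen 7: crossing 1x3. Both 2&5? no. Sum: 1
Gen 8: crossing 3x1. Both 2&5? no. Sum: 1
Gen 9: crossing 4x2. Both 2&5? no. Sum: 1
Gen 10: crossing 2x4. Both 2&5? no. Sum: 1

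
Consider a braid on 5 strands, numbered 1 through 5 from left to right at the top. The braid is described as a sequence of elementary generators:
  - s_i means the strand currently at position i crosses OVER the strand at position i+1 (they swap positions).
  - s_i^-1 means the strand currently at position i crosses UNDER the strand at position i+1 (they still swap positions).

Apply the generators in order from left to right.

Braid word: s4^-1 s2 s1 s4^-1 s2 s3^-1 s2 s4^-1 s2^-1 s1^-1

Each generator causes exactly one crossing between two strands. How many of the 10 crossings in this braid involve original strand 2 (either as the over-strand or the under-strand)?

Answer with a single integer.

Gen 1: crossing 4x5. Involves strand 2? no. Count so far: 0
Gen 2: crossing 2x3. Involves strand 2? yes. Count so far: 1
Gen 3: crossing 1x3. Involves strand 2? no. Count so far: 1
Gen 4: crossing 5x4. Involves strand 2? no. Count so far: 1
Gen 5: crossing 1x2. Involves strand 2? yes. Count so far: 2
Gen 6: crossing 1x4. Involves strand 2? no. Count so far: 2
Gen 7: crossing 2x4. Involves strand 2? yes. Count so far: 3
Gen 8: crossing 1x5. Involves strand 2? no. Count so far: 3
Gen 9: crossing 4x2. Involves strand 2? yes. Count so far: 4
Gen 10: crossing 3x2. Involves strand 2? yes. Count so far: 5

Answer: 5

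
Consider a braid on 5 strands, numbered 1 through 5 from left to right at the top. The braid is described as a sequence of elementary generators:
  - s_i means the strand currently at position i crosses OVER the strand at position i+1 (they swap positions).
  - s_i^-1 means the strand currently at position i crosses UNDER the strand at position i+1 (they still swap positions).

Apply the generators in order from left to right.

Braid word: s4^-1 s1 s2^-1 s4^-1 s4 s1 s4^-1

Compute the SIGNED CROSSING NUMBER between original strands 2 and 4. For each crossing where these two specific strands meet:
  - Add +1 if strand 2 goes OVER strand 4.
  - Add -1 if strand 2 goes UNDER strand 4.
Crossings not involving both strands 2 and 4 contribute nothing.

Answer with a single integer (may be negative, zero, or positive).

Gen 1: crossing 4x5. Both 2&4? no. Sum: 0
Gen 2: crossing 1x2. Both 2&4? no. Sum: 0
Gen 3: crossing 1x3. Both 2&4? no. Sum: 0
Gen 4: crossing 5x4. Both 2&4? no. Sum: 0
Gen 5: crossing 4x5. Both 2&4? no. Sum: 0
Gen 6: crossing 2x3. Both 2&4? no. Sum: 0
Gen 7: crossing 5x4. Both 2&4? no. Sum: 0

Answer: 0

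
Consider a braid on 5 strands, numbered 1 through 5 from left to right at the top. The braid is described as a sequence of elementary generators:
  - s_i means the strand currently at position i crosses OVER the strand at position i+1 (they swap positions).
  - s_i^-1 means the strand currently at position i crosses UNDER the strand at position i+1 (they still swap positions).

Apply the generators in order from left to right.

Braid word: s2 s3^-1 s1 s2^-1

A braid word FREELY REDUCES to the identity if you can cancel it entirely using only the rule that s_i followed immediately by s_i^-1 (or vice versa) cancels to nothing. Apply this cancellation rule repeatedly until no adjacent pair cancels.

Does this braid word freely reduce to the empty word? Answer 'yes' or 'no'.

Answer: no

Derivation:
Gen 1 (s2): push. Stack: [s2]
Gen 2 (s3^-1): push. Stack: [s2 s3^-1]
Gen 3 (s1): push. Stack: [s2 s3^-1 s1]
Gen 4 (s2^-1): push. Stack: [s2 s3^-1 s1 s2^-1]
Reduced word: s2 s3^-1 s1 s2^-1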